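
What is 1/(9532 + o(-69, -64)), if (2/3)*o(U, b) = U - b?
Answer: 2/19049 ≈ 0.00010499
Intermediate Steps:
o(U, b) = -3*b/2 + 3*U/2 (o(U, b) = 3*(U - b)/2 = -3*b/2 + 3*U/2)
1/(9532 + o(-69, -64)) = 1/(9532 + (-3/2*(-64) + (3/2)*(-69))) = 1/(9532 + (96 - 207/2)) = 1/(9532 - 15/2) = 1/(19049/2) = 2/19049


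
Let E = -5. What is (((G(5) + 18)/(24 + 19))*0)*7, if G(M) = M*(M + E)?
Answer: 0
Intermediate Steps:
G(M) = M*(-5 + M) (G(M) = M*(M - 5) = M*(-5 + M))
(((G(5) + 18)/(24 + 19))*0)*7 = (((5*(-5 + 5) + 18)/(24 + 19))*0)*7 = (((5*0 + 18)/43)*0)*7 = (((0 + 18)*(1/43))*0)*7 = ((18*(1/43))*0)*7 = ((18/43)*0)*7 = 0*7 = 0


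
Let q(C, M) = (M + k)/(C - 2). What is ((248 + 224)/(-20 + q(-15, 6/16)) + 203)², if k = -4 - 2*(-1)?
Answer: 235544238241/7327849 ≈ 32144.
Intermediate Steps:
k = -2 (k = -4 + 2 = -2)
q(C, M) = (-2 + M)/(-2 + C) (q(C, M) = (M - 2)/(C - 2) = (-2 + M)/(-2 + C))
((248 + 224)/(-20 + q(-15, 6/16)) + 203)² = ((248 + 224)/(-20 + (-2 + 6/16)/(-2 - 15)) + 203)² = (472/(-20 + (-2 + 6*(1/16))/(-17)) + 203)² = (472/(-20 - (-2 + 3/8)/17) + 203)² = (472/(-20 - 1/17*(-13/8)) + 203)² = (472/(-20 + 13/136) + 203)² = (472/(-2707/136) + 203)² = (472*(-136/2707) + 203)² = (-64192/2707 + 203)² = (485329/2707)² = 235544238241/7327849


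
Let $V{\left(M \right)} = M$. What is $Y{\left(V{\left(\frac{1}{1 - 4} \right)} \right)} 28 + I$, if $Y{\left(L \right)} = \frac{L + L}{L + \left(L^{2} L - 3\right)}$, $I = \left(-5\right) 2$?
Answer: $- \frac{58}{13} \approx -4.4615$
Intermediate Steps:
$I = -10$
$Y{\left(L \right)} = \frac{2 L}{-3 + L + L^{3}}$ ($Y{\left(L \right)} = \frac{2 L}{L + \left(L^{3} - 3\right)} = \frac{2 L}{L + \left(-3 + L^{3}\right)} = \frac{2 L}{-3 + L + L^{3}}$)
$Y{\left(V{\left(\frac{1}{1 - 4} \right)} \right)} 28 + I = \frac{2}{\left(1 - 4\right) \left(-3 + \frac{1}{1 - 4} + \left(\frac{1}{1 - 4}\right)^{3}\right)} 28 - 10 = \frac{2}{\left(-3\right) \left(-3 + \frac{1}{-3} + \left(\frac{1}{-3}\right)^{3}\right)} 28 - 10 = 2 \left(- \frac{1}{3}\right) \frac{1}{-3 - \frac{1}{3} + \left(- \frac{1}{3}\right)^{3}} \cdot 28 - 10 = 2 \left(- \frac{1}{3}\right) \frac{1}{-3 - \frac{1}{3} - \frac{1}{27}} \cdot 28 - 10 = 2 \left(- \frac{1}{3}\right) \frac{1}{- \frac{91}{27}} \cdot 28 - 10 = 2 \left(- \frac{1}{3}\right) \left(- \frac{27}{91}\right) 28 - 10 = \frac{18}{91} \cdot 28 - 10 = \frac{72}{13} - 10 = - \frac{58}{13}$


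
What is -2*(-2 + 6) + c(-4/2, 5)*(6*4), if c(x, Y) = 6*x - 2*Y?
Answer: -536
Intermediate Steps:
c(x, Y) = -2*Y + 6*x
-2*(-2 + 6) + c(-4/2, 5)*(6*4) = -2*(-2 + 6) + (-2*5 + 6*(-4/2))*(6*4) = -2*4 + (-10 + 6*(-4*½))*24 = -8 + (-10 + 6*(-2))*24 = -8 + (-10 - 12)*24 = -8 - 22*24 = -8 - 528 = -536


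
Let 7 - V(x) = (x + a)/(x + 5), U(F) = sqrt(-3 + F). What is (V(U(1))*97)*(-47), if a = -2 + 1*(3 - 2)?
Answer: 27354*(-sqrt(2) + 6*I)/(sqrt(2) - 5*I) ≈ -32420.0 + 1432.8*I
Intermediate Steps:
a = -1 (a = -2 + 1*1 = -2 + 1 = -1)
V(x) = 7 - (-1 + x)/(5 + x) (V(x) = 7 - (x - 1)/(x + 5) = 7 - (-1 + x)/(5 + x))
(V(U(1))*97)*(-47) = ((6*(6 + sqrt(-3 + 1))/(5 + sqrt(-3 + 1)))*97)*(-47) = ((6*(6 + sqrt(-2))/(5 + sqrt(-2)))*97)*(-47) = ((6*(6 + I*sqrt(2))/(5 + I*sqrt(2)))*97)*(-47) = (582*(6 + I*sqrt(2))/(5 + I*sqrt(2)))*(-47) = -27354*(6 + I*sqrt(2))/(5 + I*sqrt(2))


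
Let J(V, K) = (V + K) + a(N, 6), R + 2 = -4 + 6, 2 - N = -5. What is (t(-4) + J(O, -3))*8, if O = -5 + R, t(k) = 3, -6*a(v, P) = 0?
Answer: -40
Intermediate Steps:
N = 7 (N = 2 - 1*(-5) = 2 + 5 = 7)
a(v, P) = 0 (a(v, P) = -⅙*0 = 0)
R = 0 (R = -2 + (-4 + 6) = -2 + 2 = 0)
O = -5 (O = -5 + 0 = -5)
J(V, K) = K + V (J(V, K) = (V + K) + 0 = (K + V) + 0 = K + V)
(t(-4) + J(O, -3))*8 = (3 + (-3 - 5))*8 = (3 - 8)*8 = -5*8 = -40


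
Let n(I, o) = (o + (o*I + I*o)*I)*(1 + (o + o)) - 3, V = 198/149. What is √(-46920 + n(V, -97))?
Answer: √841763566/149 ≈ 194.72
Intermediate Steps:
V = 198/149 (V = 198*(1/149) = 198/149 ≈ 1.3289)
n(I, o) = -3 + (1 + 2*o)*(o + 2*o*I²) (n(I, o) = (o + (I*o + I*o)*I)*(1 + 2*o) - 3 = (o + (2*I*o)*I)*(1 + 2*o) - 3 = (o + 2*o*I²)*(1 + 2*o) - 3 = (1 + 2*o)*(o + 2*o*I²) - 3 = -3 + (1 + 2*o)*(o + 2*o*I²))
√(-46920 + n(V, -97)) = √(-46920 + (-3 - 97 + 2*(-97)² + 2*(-97)*(198/149)² + 4*(198/149)²*(-97)²)) = √(-46920 + (-3 - 97 + 2*9409 + 2*(-97)*(39204/22201) + 4*(39204/22201)*9409)) = √(-46920 + (-3 - 97 + 18818 - 7605576/22201 + 1475481744/22201)) = √(-46920 + 1883434486/22201) = √(841763566/22201) = √841763566/149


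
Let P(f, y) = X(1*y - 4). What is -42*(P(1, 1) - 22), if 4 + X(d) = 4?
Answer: 924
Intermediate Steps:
X(d) = 0 (X(d) = -4 + 4 = 0)
P(f, y) = 0
-42*(P(1, 1) - 22) = -42*(0 - 22) = -42*(-22) = 924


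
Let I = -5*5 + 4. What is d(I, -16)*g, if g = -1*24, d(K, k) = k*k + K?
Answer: -5640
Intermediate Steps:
I = -21 (I = -25 + 4 = -21)
d(K, k) = K + k**2 (d(K, k) = k**2 + K = K + k**2)
g = -24
d(I, -16)*g = (-21 + (-16)**2)*(-24) = (-21 + 256)*(-24) = 235*(-24) = -5640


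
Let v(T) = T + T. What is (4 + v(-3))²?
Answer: 4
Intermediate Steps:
v(T) = 2*T
(4 + v(-3))² = (4 + 2*(-3))² = (4 - 6)² = (-2)² = 4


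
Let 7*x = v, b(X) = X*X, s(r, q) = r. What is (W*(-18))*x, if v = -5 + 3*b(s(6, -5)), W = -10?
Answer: 18540/7 ≈ 2648.6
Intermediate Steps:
b(X) = X**2
v = 103 (v = -5 + 3*6**2 = -5 + 3*36 = -5 + 108 = 103)
x = 103/7 (x = (1/7)*103 = 103/7 ≈ 14.714)
(W*(-18))*x = -10*(-18)*(103/7) = 180*(103/7) = 18540/7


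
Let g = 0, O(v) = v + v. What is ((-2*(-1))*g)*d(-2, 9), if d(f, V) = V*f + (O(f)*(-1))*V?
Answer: 0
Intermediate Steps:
O(v) = 2*v
d(f, V) = -V*f (d(f, V) = V*f + ((2*f)*(-1))*V = V*f + (-2*f)*V = V*f - 2*V*f = -V*f)
((-2*(-1))*g)*d(-2, 9) = (-2*(-1)*0)*(-1*9*(-2)) = (2*0)*18 = 0*18 = 0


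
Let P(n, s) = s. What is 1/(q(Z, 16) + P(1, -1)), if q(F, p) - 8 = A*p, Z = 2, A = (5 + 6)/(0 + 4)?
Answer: 1/51 ≈ 0.019608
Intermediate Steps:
A = 11/4 ≈ 2.7500
q(F, p) = 8 + 11*p/4
1/(q(Z, 16) + P(1, -1)) = 1/((8 + (11/4)*16) - 1) = 1/((8 + 44) - 1) = 1/(52 - 1) = 1/51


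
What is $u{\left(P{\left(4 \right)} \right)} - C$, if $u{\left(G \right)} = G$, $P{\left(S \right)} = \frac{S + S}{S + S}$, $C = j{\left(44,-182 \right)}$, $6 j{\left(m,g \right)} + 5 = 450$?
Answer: $- \frac{439}{6} \approx -73.167$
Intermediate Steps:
$j{\left(m,g \right)} = \frac{445}{6}$ ($j{\left(m,g \right)} = - \frac{5}{6} + \frac{1}{6} \cdot 450 = - \frac{5}{6} + 75 = \frac{445}{6}$)
$C = \frac{445}{6} \approx 74.167$
$P{\left(S \right)} = 1$ ($P{\left(S \right)} = \frac{2 S}{2 S} = 2 S \frac{1}{2 S} = 1$)
$u{\left(P{\left(4 \right)} \right)} - C = 1 - \frac{445}{6} = - \frac{439}{6}$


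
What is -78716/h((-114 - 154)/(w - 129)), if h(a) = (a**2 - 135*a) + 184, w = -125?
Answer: -634805182/344131 ≈ -1844.7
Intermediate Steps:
h(a) = 184 + a**2 - 135*a
-78716/h((-114 - 154)/(w - 129)) = -78716/(184 + ((-114 - 154)/(-125 - 129))**2 - 135*(-114 - 154)/(-125 - 129)) = -78716/(184 + (-268/(-254))**2 - (-36180)/(-254)) = -78716/(184 + (-268*(-1/254))**2 - (-36180)*(-1)/254) = -78716/(184 + (134/127)**2 - 135*134/127) = -78716/(184 + 17956/16129 - 18090/127) = -78716/688262/16129 = -78716*16129/688262 = -634805182/344131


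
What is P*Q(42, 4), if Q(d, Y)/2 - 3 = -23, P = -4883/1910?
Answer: 19532/191 ≈ 102.26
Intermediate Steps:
P = -4883/1910 (P = -4883*1/1910 = -4883/1910 ≈ -2.5565)
Q(d, Y) = -40 (Q(d, Y) = 6 + 2*(-23) = 6 - 46 = -40)
P*Q(42, 4) = -4883/1910*(-40) = 19532/191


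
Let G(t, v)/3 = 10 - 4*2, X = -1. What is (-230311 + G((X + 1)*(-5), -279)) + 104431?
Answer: -125874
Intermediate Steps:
G(t, v) = 6 (G(t, v) = 3*(10 - 4*2) = 3*(10 - 8) = 3*2 = 6)
(-230311 + G((X + 1)*(-5), -279)) + 104431 = (-230311 + 6) + 104431 = -230305 + 104431 = -125874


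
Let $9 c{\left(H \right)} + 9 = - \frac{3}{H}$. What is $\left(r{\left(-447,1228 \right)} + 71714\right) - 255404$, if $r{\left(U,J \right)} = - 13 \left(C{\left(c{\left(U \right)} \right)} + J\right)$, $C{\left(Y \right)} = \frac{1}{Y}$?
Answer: $- \frac{267518927}{1340} \approx -1.9964 \cdot 10^{5}$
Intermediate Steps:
$c{\left(H \right)} = -1 - \frac{1}{3 H}$ ($c{\left(H \right)} = -1 + \frac{\left(-3\right) \frac{1}{H}}{9} = -1 - \frac{1}{3 H}$)
$r{\left(U,J \right)} = - 13 J - \frac{13 U}{- \frac{1}{3} - U}$ ($r{\left(U,J \right)} = - 13 \left(\frac{1}{\frac{1}{U} \left(- \frac{1}{3} - U\right)} + J\right) = - 13 \left(\frac{U}{- \frac{1}{3} - U} + J\right) = - 13 \left(J + \frac{U}{- \frac{1}{3} - U}\right) = - 13 J - \frac{13 U}{- \frac{1}{3} - U}$)
$\left(r{\left(-447,1228 \right)} + 71714\right) - 255404 = \left(\frac{13 \left(3 \left(-447\right) - 1228 \left(1 + 3 \left(-447\right)\right)\right)}{1 + 3 \left(-447\right)} + 71714\right) - 255404 = \left(\frac{13 \left(-1341 - 1228 \left(1 - 1341\right)\right)}{1 - 1341} + 71714\right) - 255404 = \left(\frac{13 \left(-1341 - 1228 \left(-1340\right)\right)}{-1340} + 71714\right) - 255404 = \left(13 \left(- \frac{1}{1340}\right) \left(-1341 + 1645520\right) + 71714\right) - 255404 = \left(13 \left(- \frac{1}{1340}\right) 1644179 + 71714\right) - 255404 = \left(- \frac{21374327}{1340} + 71714\right) - 255404 = \frac{74722433}{1340} - 255404 = - \frac{267518927}{1340}$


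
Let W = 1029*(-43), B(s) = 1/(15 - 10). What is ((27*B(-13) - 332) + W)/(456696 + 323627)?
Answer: -222868/3901615 ≈ -0.057122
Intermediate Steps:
B(s) = ⅕ (B(s) = 1/5 = ⅕)
W = -44247
((27*B(-13) - 332) + W)/(456696 + 323627) = ((27*(⅕) - 332) - 44247)/(456696 + 323627) = ((27/5 - 332) - 44247)/780323 = (-1633/5 - 44247)*(1/780323) = -222868/5*1/780323 = -222868/3901615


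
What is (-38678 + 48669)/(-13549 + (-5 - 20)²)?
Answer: -9991/12924 ≈ -0.77306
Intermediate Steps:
(-38678 + 48669)/(-13549 + (-5 - 20)²) = 9991/(-13549 + (-25)²) = 9991/(-13549 + 625) = 9991/(-12924) = 9991*(-1/12924) = -9991/12924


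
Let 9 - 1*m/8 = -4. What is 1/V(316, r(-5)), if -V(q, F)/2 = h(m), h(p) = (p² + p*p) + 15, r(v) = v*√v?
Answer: -1/43294 ≈ -2.3098e-5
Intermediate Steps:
m = 104 (m = 72 - 8*(-4) = 72 + 32 = 104)
r(v) = v^(3/2)
h(p) = 15 + 2*p² (h(p) = (p² + p²) + 15 = 2*p² + 15 = 15 + 2*p²)
V(q, F) = -43294 (V(q, F) = -2*(15 + 2*104²) = -2*(15 + 2*10816) = -2*(15 + 21632) = -2*21647 = -43294)
1/V(316, r(-5)) = 1/(-43294) = -1/43294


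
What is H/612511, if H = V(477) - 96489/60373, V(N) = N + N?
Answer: 57499353/36979126603 ≈ 0.0015549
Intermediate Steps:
V(N) = 2*N
H = 57499353/60373 (H = 2*477 - 96489/60373 = 954 - 96489*1/60373 = 954 - 96489/60373 = 57499353/60373 ≈ 952.40)
H/612511 = (57499353/60373)/612511 = (57499353/60373)*(1/612511) = 57499353/36979126603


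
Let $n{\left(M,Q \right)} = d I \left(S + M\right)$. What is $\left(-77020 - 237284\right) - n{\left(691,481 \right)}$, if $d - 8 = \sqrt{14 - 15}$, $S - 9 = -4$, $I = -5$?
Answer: $-286464 + 3480 i \approx -2.8646 \cdot 10^{5} + 3480.0 i$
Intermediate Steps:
$S = 5$ ($S = 9 - 4 = 5$)
$d = 8 + i$ ($d = 8 + \sqrt{14 - 15} = 8 + \sqrt{-1} = 8 + i \approx 8.0 + 1.0 i$)
$n{\left(M,Q \right)} = \left(-25 - 5 M\right) \left(8 + i\right)$ ($n{\left(M,Q \right)} = \left(8 + i\right) \left(- 5 \left(5 + M\right)\right) = \left(8 + i\right) \left(-25 - 5 M\right) = \left(-25 - 5 M\right) \left(8 + i\right)$)
$\left(-77020 - 237284\right) - n{\left(691,481 \right)} = \left(-77020 - 237284\right) - - 5 \left(5 + 691\right) \left(8 + i\right) = -314304 - \left(-5\right) 696 \left(8 + i\right) = -314304 - \left(-27840 - 3480 i\right) = -314304 + \left(27840 + 3480 i\right) = -286464 + 3480 i$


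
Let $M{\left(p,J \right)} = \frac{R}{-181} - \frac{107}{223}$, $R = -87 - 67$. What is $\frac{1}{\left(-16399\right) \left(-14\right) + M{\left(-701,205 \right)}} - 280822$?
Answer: $- \frac{2602319819237283}{9266794693} \approx -2.8082 \cdot 10^{5}$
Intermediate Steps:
$R = -154$
$M{\left(p,J \right)} = \frac{14975}{40363}$ ($M{\left(p,J \right)} = - \frac{154}{-181} - \frac{107}{223} = \left(-154\right) \left(- \frac{1}{181}\right) - \frac{107}{223} = \frac{154}{181} - \frac{107}{223} = \frac{14975}{40363}$)
$\frac{1}{\left(-16399\right) \left(-14\right) + M{\left(-701,205 \right)}} - 280822 = \frac{1}{\left(-16399\right) \left(-14\right) + \frac{14975}{40363}} - 280822 = \frac{1}{229586 + \frac{14975}{40363}} - 280822 = \frac{1}{\frac{9266794693}{40363}} - 280822 = \frac{40363}{9266794693} - 280822 = - \frac{2602319819237283}{9266794693}$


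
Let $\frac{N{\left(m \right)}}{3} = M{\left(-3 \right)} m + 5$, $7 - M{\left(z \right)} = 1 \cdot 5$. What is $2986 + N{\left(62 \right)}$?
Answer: $3373$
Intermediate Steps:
$M{\left(z \right)} = 2$ ($M{\left(z \right)} = 7 - 1 \cdot 5 = 7 - 5 = 2$)
$N{\left(m \right)} = 15 + 6 m$ ($N{\left(m \right)} = 3 \left(2 m + 5\right) = 3 \left(5 + 2 m\right) = 15 + 6 m$)
$2986 + N{\left(62 \right)} = 2986 + \left(15 + 6 \cdot 62\right) = 2986 + \left(15 + 372\right) = 2986 + 387 = 3373$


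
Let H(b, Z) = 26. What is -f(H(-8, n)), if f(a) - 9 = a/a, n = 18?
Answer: -10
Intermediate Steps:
f(a) = 10 (f(a) = 9 + a/a = 9 + 1 = 10)
-f(H(-8, n)) = -1*10 = -10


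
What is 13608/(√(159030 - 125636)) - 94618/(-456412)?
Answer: 47309/228206 + 6804*√33394/16697 ≈ 74.674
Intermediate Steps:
13608/(√(159030 - 125636)) - 94618/(-456412) = 13608/(√33394) - 94618*(-1/456412) = 13608*(√33394/33394) + 47309/228206 = 6804*√33394/16697 + 47309/228206 = 47309/228206 + 6804*√33394/16697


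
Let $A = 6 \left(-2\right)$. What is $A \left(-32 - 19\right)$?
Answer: $612$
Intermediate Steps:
$A = -12$
$A \left(-32 - 19\right) = - 12 \left(-32 - 19\right) = \left(-12\right) \left(-51\right) = 612$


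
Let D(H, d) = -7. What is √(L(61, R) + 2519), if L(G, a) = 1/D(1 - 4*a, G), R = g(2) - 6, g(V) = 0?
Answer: 4*√7714/7 ≈ 50.188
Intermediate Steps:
R = -6 (R = 0 - 6 = -6)
L(G, a) = -⅐ (L(G, a) = 1/(-7) = -⅐)
√(L(61, R) + 2519) = √(-⅐ + 2519) = √(17632/7) = 4*√7714/7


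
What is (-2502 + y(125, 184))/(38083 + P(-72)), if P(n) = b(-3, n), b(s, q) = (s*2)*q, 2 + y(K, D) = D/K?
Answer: -312816/4814375 ≈ -0.064975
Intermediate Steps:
y(K, D) = -2 + D/K
b(s, q) = 2*q*s (b(s, q) = (2*s)*q = 2*q*s)
P(n) = -6*n (P(n) = 2*n*(-3) = -6*n)
(-2502 + y(125, 184))/(38083 + P(-72)) = (-2502 + (-2 + 184/125))/(38083 - 6*(-72)) = (-2502 + (-2 + 184*(1/125)))/(38083 + 432) = (-2502 + (-2 + 184/125))/38515 = (-2502 - 66/125)*(1/38515) = -312816/125*1/38515 = -312816/4814375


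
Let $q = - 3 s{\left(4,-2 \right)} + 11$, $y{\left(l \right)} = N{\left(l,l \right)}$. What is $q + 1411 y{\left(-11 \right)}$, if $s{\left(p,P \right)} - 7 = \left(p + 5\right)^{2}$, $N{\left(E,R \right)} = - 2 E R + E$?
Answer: $-357236$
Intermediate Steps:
$N{\left(E,R \right)} = E - 2 E R$ ($N{\left(E,R \right)} = - 2 E R + E = E - 2 E R$)
$s{\left(p,P \right)} = 7 + \left(5 + p\right)^{2}$ ($s{\left(p,P \right)} = 7 + \left(p + 5\right)^{2} = 7 + \left(5 + p\right)^{2}$)
$y{\left(l \right)} = l \left(1 - 2 l\right)$
$q = -253$ ($q = - 3 \left(7 + \left(5 + 4\right)^{2}\right) + 11 = - 3 \left(7 + 9^{2}\right) + 11 = - 3 \left(7 + 81\right) + 11 = \left(-3\right) 88 + 11 = -264 + 11 = -253$)
$q + 1411 y{\left(-11 \right)} = -253 + 1411 \left(- 11 \left(1 - -22\right)\right) = -253 + 1411 \left(- 11 \left(1 + 22\right)\right) = -253 + 1411 \left(\left(-11\right) 23\right) = -253 + 1411 \left(-253\right) = -253 - 356983 = -357236$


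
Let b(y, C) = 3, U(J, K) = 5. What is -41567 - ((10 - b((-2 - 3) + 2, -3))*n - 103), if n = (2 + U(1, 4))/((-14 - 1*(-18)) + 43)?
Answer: -1948857/47 ≈ -41465.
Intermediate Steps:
n = 7/47 (n = (2 + 5)/((-14 - 1*(-18)) + 43) = 7/((-14 + 18) + 43) = 7/(4 + 43) = 7/47 ≈ 0.14894)
-41567 - ((10 - b((-2 - 3) + 2, -3))*n - 103) = -41567 - ((10 - 1*3)*(7/47) - 103) = -41567 - ((10 - 3)*(7/47) - 103) = -41567 - (7*(7/47) - 103) = -41567 - (49/47 - 103) = -41567 - 1*(-4792/47) = -41567 + 4792/47 = -1948857/47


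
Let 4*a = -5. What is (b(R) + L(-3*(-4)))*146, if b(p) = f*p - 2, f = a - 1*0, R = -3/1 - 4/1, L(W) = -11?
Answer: -1241/2 ≈ -620.50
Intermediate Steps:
a = -5/4 (a = (1/4)*(-5) = -5/4 ≈ -1.2500)
R = -7 (R = -3*1 - 4*1 = -3 - 4 = -7)
f = -5/4 (f = -5/4 - 1*0 = -5/4 + 0 = -5/4 ≈ -1.2500)
b(p) = -2 - 5*p/4 (b(p) = -5*p/4 - 2 = -2 - 5*p/4)
(b(R) + L(-3*(-4)))*146 = ((-2 - 5/4*(-7)) - 11)*146 = ((-2 + 35/4) - 11)*146 = (27/4 - 11)*146 = -17/4*146 = -1241/2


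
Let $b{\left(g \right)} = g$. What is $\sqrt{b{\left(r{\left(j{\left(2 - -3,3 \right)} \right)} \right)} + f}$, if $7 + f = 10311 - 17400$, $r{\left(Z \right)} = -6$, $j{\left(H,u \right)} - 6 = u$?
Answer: $i \sqrt{7102} \approx 84.273 i$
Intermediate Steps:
$j{\left(H,u \right)} = 6 + u$
$f = -7096$ ($f = -7 + \left(10311 - 17400\right) = -7 - 7089 = -7096$)
$\sqrt{b{\left(r{\left(j{\left(2 - -3,3 \right)} \right)} \right)} + f} = \sqrt{-6 - 7096} = \sqrt{-7102} = i \sqrt{7102}$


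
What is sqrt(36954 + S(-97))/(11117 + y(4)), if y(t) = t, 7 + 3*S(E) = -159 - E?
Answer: sqrt(36931)/11121 ≈ 0.017280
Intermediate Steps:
S(E) = -166/3 - E/3 (S(E) = -7/3 + (-159 - E)/3 = -7/3 + (-53 - E/3) = -166/3 - E/3)
sqrt(36954 + S(-97))/(11117 + y(4)) = sqrt(36954 + (-166/3 - 1/3*(-97)))/(11117 + 4) = sqrt(36954 + (-166/3 + 97/3))/11121 = sqrt(36954 - 23)*(1/11121) = sqrt(36931)*(1/11121) = sqrt(36931)/11121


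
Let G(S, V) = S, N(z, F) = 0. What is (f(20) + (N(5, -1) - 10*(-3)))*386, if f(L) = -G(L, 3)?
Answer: 3860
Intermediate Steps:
f(L) = -L
(f(20) + (N(5, -1) - 10*(-3)))*386 = (-1*20 + (0 - 10*(-3)))*386 = (-20 + (0 + 30))*386 = (-20 + 30)*386 = 10*386 = 3860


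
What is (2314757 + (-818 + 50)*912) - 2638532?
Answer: -1024191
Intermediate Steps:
(2314757 + (-818 + 50)*912) - 2638532 = (2314757 - 768*912) - 2638532 = (2314757 - 700416) - 2638532 = 1614341 - 2638532 = -1024191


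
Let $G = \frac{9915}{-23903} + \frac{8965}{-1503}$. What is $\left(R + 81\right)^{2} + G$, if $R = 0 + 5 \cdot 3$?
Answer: $\frac{330866749504}{35926209} \approx 9209.6$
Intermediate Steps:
$R = 15$ ($R = 0 + 15 = 15$)
$G = - \frac{229192640}{35926209}$ ($G = 9915 \left(- \frac{1}{23903}\right) + 8965 \left(- \frac{1}{1503}\right) = - \frac{9915}{23903} - \frac{8965}{1503} = - \frac{229192640}{35926209} \approx -6.3795$)
$\left(R + 81\right)^{2} + G = \left(15 + 81\right)^{2} - \frac{229192640}{35926209} = 96^{2} - \frac{229192640}{35926209} = 9216 - \frac{229192640}{35926209} = \frac{330866749504}{35926209}$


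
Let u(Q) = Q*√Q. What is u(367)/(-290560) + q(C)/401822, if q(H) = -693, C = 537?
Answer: -693/401822 - 367*√367/290560 ≈ -0.025922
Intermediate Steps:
u(Q) = Q^(3/2)
u(367)/(-290560) + q(C)/401822 = 367^(3/2)/(-290560) - 693/401822 = (367*√367)*(-1/290560) - 693*1/401822 = -367*√367/290560 - 693/401822 = -693/401822 - 367*√367/290560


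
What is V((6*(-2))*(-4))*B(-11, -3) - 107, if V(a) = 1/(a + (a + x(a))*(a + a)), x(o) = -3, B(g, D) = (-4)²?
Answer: -29210/273 ≈ -107.00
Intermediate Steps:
B(g, D) = 16
V(a) = 1/(a + 2*a*(-3 + a)) (V(a) = 1/(a + (a - 3)*(a + a)) = 1/(a + (-3 + a)*(2*a)) = 1/(a + 2*a*(-3 + a)))
V((6*(-2))*(-4))*B(-11, -3) - 107 = (1/((((6*(-2))*(-4)))*(-5 + 2*((6*(-2))*(-4)))))*16 - 107 = (1/(((-12*(-4)))*(-5 + 2*(-12*(-4)))))*16 - 107 = (1/(48*(-5 + 2*48)))*16 - 107 = (1/(48*(-5 + 96)))*16 - 107 = ((1/48)/91)*16 - 107 = ((1/48)*(1/91))*16 - 107 = (1/4368)*16 - 107 = 1/273 - 107 = -29210/273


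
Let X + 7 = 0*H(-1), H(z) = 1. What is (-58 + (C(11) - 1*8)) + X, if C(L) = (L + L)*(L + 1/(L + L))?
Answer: 170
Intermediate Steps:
C(L) = 2*L*(L + 1/(2*L)) (C(L) = (2*L)*(L + 1/(2*L)) = 2*L*(L + 1/(2*L)))
X = -7 (X = -7 + 0*1 = -7 + 0 = -7)
(-58 + (C(11) - 1*8)) + X = (-58 + ((1 + 2*11**2) - 1*8)) - 7 = (-58 + ((1 + 2*121) - 8)) - 7 = (-58 + ((1 + 242) - 8)) - 7 = (-58 + (243 - 8)) - 7 = (-58 + 235) - 7 = 177 - 7 = 170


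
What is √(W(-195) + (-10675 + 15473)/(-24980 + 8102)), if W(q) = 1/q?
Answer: 2*I*√2418856505/182845 ≈ 0.53796*I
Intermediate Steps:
√(W(-195) + (-10675 + 15473)/(-24980 + 8102)) = √(1/(-195) + (-10675 + 15473)/(-24980 + 8102)) = √(-1/195 + 4798/(-16878)) = √(-1/195 + 4798*(-1/16878)) = √(-1/195 - 2399/8439) = √(-52916/182845) = 2*I*√2418856505/182845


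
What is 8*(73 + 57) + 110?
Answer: 1150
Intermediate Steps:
8*(73 + 57) + 110 = 8*130 + 110 = 1040 + 110 = 1150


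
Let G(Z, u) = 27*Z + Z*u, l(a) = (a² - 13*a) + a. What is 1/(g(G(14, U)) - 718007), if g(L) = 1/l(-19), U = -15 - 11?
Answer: -589/422906122 ≈ -1.3927e-6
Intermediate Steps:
U = -26
l(a) = a² - 12*a
g(L) = 1/589 (g(L) = 1/(-19*(-12 - 19)) = 1/(-19*(-31)) = 1/589)
1/(g(G(14, U)) - 718007) = 1/(1/589 - 718007) = 1/(-422906122/589) = -589/422906122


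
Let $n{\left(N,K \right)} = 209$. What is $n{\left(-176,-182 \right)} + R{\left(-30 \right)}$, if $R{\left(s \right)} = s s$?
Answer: $1109$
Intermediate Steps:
$R{\left(s \right)} = s^{2}$
$n{\left(-176,-182 \right)} + R{\left(-30 \right)} = 209 + \left(-30\right)^{2} = 209 + 900 = 1109$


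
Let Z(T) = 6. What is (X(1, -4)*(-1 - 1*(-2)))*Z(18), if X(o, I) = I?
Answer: -24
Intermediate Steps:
(X(1, -4)*(-1 - 1*(-2)))*Z(18) = -4*(-1 - 1*(-2))*6 = -4*(-1 + 2)*6 = -4*1*6 = -4*6 = -24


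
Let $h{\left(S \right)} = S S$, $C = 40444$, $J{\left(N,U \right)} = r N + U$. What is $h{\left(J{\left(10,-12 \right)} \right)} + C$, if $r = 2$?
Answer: $40508$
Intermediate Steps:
$J{\left(N,U \right)} = U + 2 N$ ($J{\left(N,U \right)} = 2 N + U = U + 2 N$)
$h{\left(S \right)} = S^{2}$
$h{\left(J{\left(10,-12 \right)} \right)} + C = \left(-12 + 2 \cdot 10\right)^{2} + 40444 = \left(-12 + 20\right)^{2} + 40444 = 8^{2} + 40444 = 64 + 40444 = 40508$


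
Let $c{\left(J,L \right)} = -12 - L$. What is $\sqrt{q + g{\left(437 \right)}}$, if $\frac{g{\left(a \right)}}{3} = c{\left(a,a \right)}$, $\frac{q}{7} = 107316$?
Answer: $\sqrt{749865} \approx 865.95$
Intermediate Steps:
$q = 751212$ ($q = 7 \cdot 107316 = 751212$)
$g{\left(a \right)} = -36 - 3 a$ ($g{\left(a \right)} = 3 \left(-12 - a\right) = -36 - 3 a$)
$\sqrt{q + g{\left(437 \right)}} = \sqrt{751212 - 1347} = \sqrt{749865}$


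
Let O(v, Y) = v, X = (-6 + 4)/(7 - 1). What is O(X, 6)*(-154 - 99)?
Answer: 253/3 ≈ 84.333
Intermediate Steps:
X = -⅓ (X = -2/6 = -2*⅙ = -⅓ ≈ -0.33333)
O(X, 6)*(-154 - 99) = -(-154 - 99)/3 = -⅓*(-253) = 253/3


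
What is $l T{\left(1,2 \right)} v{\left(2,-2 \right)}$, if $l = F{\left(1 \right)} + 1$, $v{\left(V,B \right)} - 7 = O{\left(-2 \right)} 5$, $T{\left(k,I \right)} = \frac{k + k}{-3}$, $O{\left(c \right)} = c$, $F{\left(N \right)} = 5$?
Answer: $12$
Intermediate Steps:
$T{\left(k,I \right)} = - \frac{2 k}{3}$ ($T{\left(k,I \right)} = 2 k \left(- \frac{1}{3}\right) = - \frac{2 k}{3}$)
$v{\left(V,B \right)} = -3$ ($v{\left(V,B \right)} = 7 - 10 = -3$)
$l = 6$ ($l = 5 + 1 = 6$)
$l T{\left(1,2 \right)} v{\left(2,-2 \right)} = 6 \left(\left(- \frac{2}{3}\right) 1\right) \left(-3\right) = 6 \left(- \frac{2}{3}\right) \left(-3\right) = \left(-4\right) \left(-3\right) = 12$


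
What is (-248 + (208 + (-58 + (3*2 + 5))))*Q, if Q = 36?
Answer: -3132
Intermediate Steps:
(-248 + (208 + (-58 + (3*2 + 5))))*Q = (-248 + (208 + (-58 + (3*2 + 5))))*36 = (-248 + (208 + (-58 + (6 + 5))))*36 = (-248 + (208 + (-58 + 11)))*36 = (-248 + (208 - 47))*36 = (-248 + 161)*36 = -87*36 = -3132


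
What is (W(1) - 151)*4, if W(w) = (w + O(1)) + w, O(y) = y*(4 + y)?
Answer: -576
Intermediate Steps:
W(w) = 5 + 2*w (W(w) = (w + 1*(4 + 1)) + w = (w + 1*5) + w = (w + 5) + w = (5 + w) + w = 5 + 2*w)
(W(1) - 151)*4 = ((5 + 2*1) - 151)*4 = ((5 + 2) - 151)*4 = (7 - 151)*4 = -144*4 = -576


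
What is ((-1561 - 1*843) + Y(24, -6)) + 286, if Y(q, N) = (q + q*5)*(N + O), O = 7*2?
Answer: -966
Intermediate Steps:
O = 14
Y(q, N) = 6*q*(14 + N) (Y(q, N) = (q + q*5)*(N + 14) = (q + 5*q)*(14 + N) = (6*q)*(14 + N) = 6*q*(14 + N))
((-1561 - 1*843) + Y(24, -6)) + 286 = ((-1561 - 1*843) + 6*24*(14 - 6)) + 286 = ((-1561 - 843) + 6*24*8) + 286 = (-2404 + 1152) + 286 = -1252 + 286 = -966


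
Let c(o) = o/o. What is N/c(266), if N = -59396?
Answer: -59396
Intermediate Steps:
c(o) = 1
N/c(266) = -59396/1 = -59396*1 = -59396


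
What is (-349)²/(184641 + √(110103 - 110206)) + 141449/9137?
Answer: 5027807780763233/311501335816808 - 121801*I*√103/34092298984 ≈ 16.141 - 3.6259e-5*I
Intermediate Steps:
(-349)²/(184641 + √(110103 - 110206)) + 141449/9137 = 121801/(184641 + √(-103)) + 141449*(1/9137) = 121801/(184641 + I*√103) + 141449/9137 = 141449/9137 + 121801/(184641 + I*√103)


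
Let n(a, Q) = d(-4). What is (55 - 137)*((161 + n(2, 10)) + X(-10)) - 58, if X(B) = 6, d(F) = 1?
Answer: -13834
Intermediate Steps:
n(a, Q) = 1
(55 - 137)*((161 + n(2, 10)) + X(-10)) - 58 = (55 - 137)*((161 + 1) + 6) - 58 = -82*(162 + 6) - 58 = -82*168 - 58 = -13776 - 58 = -13834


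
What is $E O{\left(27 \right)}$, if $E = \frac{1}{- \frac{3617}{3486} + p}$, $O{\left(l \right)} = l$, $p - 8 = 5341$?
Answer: $\frac{94122}{18642997} \approx 0.0050487$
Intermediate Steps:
$p = 5349$ ($p = 8 + 5341 = 5349$)
$E = \frac{3486}{18642997}$ ($E = \frac{1}{- \frac{3617}{3486} + 5349} = \frac{1}{\frac{18642997}{3486}} = \frac{3486}{18642997} \approx 0.00018699$)
$E O{\left(27 \right)} = \frac{3486}{18642997} \cdot 27 = \frac{94122}{18642997}$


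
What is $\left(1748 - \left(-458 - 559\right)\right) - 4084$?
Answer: $-1319$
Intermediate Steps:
$\left(1748 - \left(-458 - 559\right)\right) - 4084 = \left(1748 - -1017\right) - 4084 = \left(1748 + 1017\right) - 4084 = 2765 - 4084 = -1319$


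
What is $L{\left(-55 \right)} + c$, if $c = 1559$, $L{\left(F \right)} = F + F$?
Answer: $1449$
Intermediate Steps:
$L{\left(F \right)} = 2 F$
$L{\left(-55 \right)} + c = 2 \left(-55\right) + 1559 = -110 + 1559 = 1449$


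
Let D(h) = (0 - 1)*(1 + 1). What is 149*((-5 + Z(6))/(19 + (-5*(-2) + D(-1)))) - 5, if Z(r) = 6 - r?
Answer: -880/27 ≈ -32.593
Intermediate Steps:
D(h) = -2 (D(h) = -1*2 = -2)
149*((-5 + Z(6))/(19 + (-5*(-2) + D(-1)))) - 5 = 149*((-5 + (6 - 1*6))/(19 + (-5*(-2) - 2))) - 5 = 149*((-5 + (6 - 6))/(19 + (10 - 2))) - 5 = 149*((-5 + 0)/(19 + 8)) - 5 = 149*(-5/27) - 5 = -745/27 - 5 = -880/27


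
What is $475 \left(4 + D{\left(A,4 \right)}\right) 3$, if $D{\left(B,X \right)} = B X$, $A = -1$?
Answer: $0$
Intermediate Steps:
$475 \left(4 + D{\left(A,4 \right)}\right) 3 = 475 \left(4 - 4\right) 3 = 475 \cdot 0 \cdot 3 = 475 \cdot 0 = 0$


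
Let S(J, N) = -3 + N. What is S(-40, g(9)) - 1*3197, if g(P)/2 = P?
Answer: -3182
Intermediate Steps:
g(P) = 2*P
S(-40, g(9)) - 1*3197 = (-3 + 2*9) - 1*3197 = (-3 + 18) - 3197 = 15 - 3197 = -3182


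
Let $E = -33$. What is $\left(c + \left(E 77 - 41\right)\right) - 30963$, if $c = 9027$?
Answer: $-24518$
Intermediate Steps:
$\left(c + \left(E 77 - 41\right)\right) - 30963 = \left(9027 - 2582\right) - 30963 = 6445 - 30963 = -24518$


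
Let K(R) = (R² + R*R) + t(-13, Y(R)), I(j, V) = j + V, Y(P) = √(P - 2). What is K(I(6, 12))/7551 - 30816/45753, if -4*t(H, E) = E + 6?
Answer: -135438703/230320602 ≈ -0.58804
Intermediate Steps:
Y(P) = √(-2 + P)
t(H, E) = -3/2 - E/4 (t(H, E) = -(E + 6)/4 = -(6 + E)/4 = -3/2 - E/4)
I(j, V) = V + j
K(R) = -3/2 + 2*R² - √(-2 + R)/4 (K(R) = (R² + R*R) + (-3/2 - √(-2 + R)/4) = (R² + R²) + (-3/2 - √(-2 + R)/4) = 2*R² + (-3/2 - √(-2 + R)/4) = -3/2 + 2*R² - √(-2 + R)/4)
K(I(6, 12))/7551 - 30816/45753 = (-3/2 + 2*(12 + 6)² - √(-2 + (12 + 6))/4)/7551 - 30816/45753 = (-3/2 + 2*18² - √(-2 + 18)/4)*(1/7551) - 30816*1/45753 = (-3/2 + 2*324 - √16/4)*(1/7551) - 10272/15251 = (-3/2 + 648 - ¼*4)*(1/7551) - 10272/15251 = (-3/2 + 648 - 1)*(1/7551) - 10272/15251 = (1291/2)*(1/7551) - 10272/15251 = 1291/15102 - 10272/15251 = -135438703/230320602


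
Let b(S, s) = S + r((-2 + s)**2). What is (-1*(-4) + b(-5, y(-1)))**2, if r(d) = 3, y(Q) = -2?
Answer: 4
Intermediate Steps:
b(S, s) = 3 + S (b(S, s) = S + 3 = 3 + S)
(-1*(-4) + b(-5, y(-1)))**2 = (-1*(-4) + (3 - 5))**2 = (4 - 2)**2 = 2**2 = 4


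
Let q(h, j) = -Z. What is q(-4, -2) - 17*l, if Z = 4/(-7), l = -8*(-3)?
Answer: -2852/7 ≈ -407.43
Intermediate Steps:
l = 24
Z = -4/7 (Z = 4*(-1/7) = -4/7 ≈ -0.57143)
q(h, j) = 4/7 (q(h, j) = -1*(-4/7) = 4/7)
q(-4, -2) - 17*l = 4/7 - 17*24 = 4/7 - 408 = -2852/7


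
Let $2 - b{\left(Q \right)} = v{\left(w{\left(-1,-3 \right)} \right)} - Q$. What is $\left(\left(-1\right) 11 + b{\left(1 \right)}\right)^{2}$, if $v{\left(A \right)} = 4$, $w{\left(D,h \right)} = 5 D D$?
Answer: $144$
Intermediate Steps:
$w{\left(D,h \right)} = 5 D^{2}$
$b{\left(Q \right)} = -2 + Q$ ($b{\left(Q \right)} = 2 - \left(4 - Q\right) = 2 + \left(-4 + Q\right) = -2 + Q$)
$\left(\left(-1\right) 11 + b{\left(1 \right)}\right)^{2} = \left(\left(-1\right) 11 + \left(-2 + 1\right)\right)^{2} = \left(-11 - 1\right)^{2} = \left(-12\right)^{2} = 144$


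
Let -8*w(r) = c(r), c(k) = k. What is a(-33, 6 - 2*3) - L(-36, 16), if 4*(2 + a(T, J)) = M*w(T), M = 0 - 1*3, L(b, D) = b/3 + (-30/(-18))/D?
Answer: 653/96 ≈ 6.8021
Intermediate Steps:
L(b, D) = b/3 + 5/(3*D) (L(b, D) = b*(1/3) + (-30*(-1/18))/D = b/3 + 5/(3*D))
w(r) = -r/8
M = -3 (M = 0 - 3 = -3)
a(T, J) = -2 + 3*T/32 (a(T, J) = -2 + (-(-3)*T/8)/4 = -2 + (3*T/8)/4 = -2 + 3*T/32)
a(-33, 6 - 2*3) - L(-36, 16) = (-2 + (3/32)*(-33)) - (5 + 16*(-36))/(3*16) = (-2 - 99/32) - (5 - 576)/(3*16) = -163/32 - (-571)/(3*16) = -163/32 - 1*(-571/48) = -163/32 + 571/48 = 653/96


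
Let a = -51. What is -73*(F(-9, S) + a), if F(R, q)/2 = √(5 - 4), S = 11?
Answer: 3577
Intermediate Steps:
F(R, q) = 2 (F(R, q) = 2*√(5 - 4) = 2*√1 = 2*1 = 2)
-73*(F(-9, S) + a) = -73*(2 - 51) = -73*(-49) = -1*(-3577) = 3577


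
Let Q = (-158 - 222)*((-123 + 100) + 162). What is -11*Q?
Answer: 581020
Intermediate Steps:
Q = -52820 (Q = -380*(-23 + 162) = -380*139 = -52820)
-11*Q = -11*(-52820) = 581020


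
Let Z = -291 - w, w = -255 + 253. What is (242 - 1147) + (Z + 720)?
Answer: -474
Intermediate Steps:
w = -2
Z = -289 (Z = -291 - 1*(-2) = -291 + 2 = -289)
(242 - 1147) + (Z + 720) = (242 - 1147) + (-289 + 720) = -905 + 431 = -474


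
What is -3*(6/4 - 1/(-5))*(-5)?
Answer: 51/2 ≈ 25.500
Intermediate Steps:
-3*(6/4 - 1/(-5))*(-5) = -3*(6*(1/4) - 1*(-1/5))*(-5) = -3*(3/2 + 1/5)*(-5) = -3*17/10*(-5) = -51/10*(-5) = 51/2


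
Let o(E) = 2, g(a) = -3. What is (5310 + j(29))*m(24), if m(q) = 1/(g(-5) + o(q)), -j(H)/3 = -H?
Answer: -5397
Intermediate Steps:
j(H) = 3*H (j(H) = -(-3)*H = 3*H)
m(q) = -1 (m(q) = 1/(-3 + 2) = 1/(-1) = -1)
(5310 + j(29))*m(24) = (5310 + 3*29)*(-1) = (5310 + 87)*(-1) = 5397*(-1) = -5397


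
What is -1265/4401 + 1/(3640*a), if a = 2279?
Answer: -10493878999/36508759560 ≈ -0.28743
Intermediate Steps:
-1265/4401 + 1/(3640*a) = -1265/4401 + 1/(3640*2279) = -1265*1/4401 + (1/3640)*(1/2279) = -1265/4401 + 1/8295560 = -10493878999/36508759560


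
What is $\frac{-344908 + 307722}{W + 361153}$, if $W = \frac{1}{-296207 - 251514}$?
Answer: $- \frac{10183776553}{98905541156} \approx -0.10296$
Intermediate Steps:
$W = - \frac{1}{547721}$ ($W = \frac{1}{-547721} = - \frac{1}{547721} \approx -1.8257 \cdot 10^{-6}$)
$\frac{-344908 + 307722}{W + 361153} = \frac{-344908 + 307722}{- \frac{1}{547721} + 361153} = - \frac{37186}{\frac{197811082312}{547721}} = \left(-37186\right) \frac{547721}{197811082312} = - \frac{10183776553}{98905541156}$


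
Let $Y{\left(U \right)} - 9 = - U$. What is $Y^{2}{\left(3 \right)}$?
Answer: $36$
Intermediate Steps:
$Y{\left(U \right)} = 9 - U$
$Y^{2}{\left(3 \right)} = \left(9 - 3\right)^{2} = 6^{2} = 36$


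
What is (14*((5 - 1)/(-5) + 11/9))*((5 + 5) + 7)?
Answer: 4522/45 ≈ 100.49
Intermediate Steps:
(14*((5 - 1)/(-5) + 11/9))*((5 + 5) + 7) = (14*(4*(-⅕) + 11*(⅑)))*(10 + 7) = (14*(-⅘ + 11/9))*17 = (14*(19/45))*17 = (266/45)*17 = 4522/45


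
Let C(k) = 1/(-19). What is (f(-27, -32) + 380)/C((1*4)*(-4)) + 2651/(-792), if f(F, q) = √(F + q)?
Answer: -520081/72 - 19*I*√59 ≈ -7223.3 - 145.94*I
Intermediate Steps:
C(k) = -1/19
(f(-27, -32) + 380)/C((1*4)*(-4)) + 2651/(-792) = (√(-27 - 32) + 380)/(-1/19) + 2651/(-792) = (√(-59) + 380)*(-19) + 2651*(-1/792) = (I*√59 + 380)*(-19) - 241/72 = (380 + I*√59)*(-19) - 241/72 = (-7220 - 19*I*√59) - 241/72 = -520081/72 - 19*I*√59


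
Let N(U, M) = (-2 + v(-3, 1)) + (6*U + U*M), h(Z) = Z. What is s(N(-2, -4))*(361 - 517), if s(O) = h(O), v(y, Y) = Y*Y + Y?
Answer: 624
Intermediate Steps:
v(y, Y) = Y + Y² (v(y, Y) = Y² + Y = Y + Y²)
N(U, M) = 6*U + M*U (N(U, M) = (-2 + 1*(1 + 1)) + (6*U + U*M) = (-2 + 1*2) + (6*U + M*U) = (-2 + 2) + (6*U + M*U) = 0 + (6*U + M*U) = 6*U + M*U)
s(O) = O
s(N(-2, -4))*(361 - 517) = (-2*(6 - 4))*(361 - 517) = -2*2*(-156) = -4*(-156) = 624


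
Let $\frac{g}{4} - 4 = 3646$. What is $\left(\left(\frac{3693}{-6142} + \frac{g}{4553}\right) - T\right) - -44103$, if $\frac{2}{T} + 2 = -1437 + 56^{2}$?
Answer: $\frac{2093066760576801}{47455800622} \approx 44106.0$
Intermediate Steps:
$g = 14600$ ($g = 16 + 4 \cdot 3646 = 16 + 14584 = 14600$)
$T = \frac{2}{1697}$ ($T = \frac{2}{-2 - \left(1437 - 56^{2}\right)} = \frac{2}{-2 + \left(-1437 + 3136\right)} = \frac{2}{-2 + 1699} = \frac{2}{1697} \approx 0.0011785$)
$\left(\left(\frac{3693}{-6142} + \frac{g}{4553}\right) - T\right) - -44103 = \left(\left(\frac{3693}{-6142} + \frac{14600}{4553}\right) - \frac{2}{1697}\right) - -44103 = \left(\left(3693 \left(- \frac{1}{6142}\right) + 14600 \cdot \frac{1}{4553}\right) - \frac{2}{1697}\right) + 44103 = \left(\left(- \frac{3693}{6142} + \frac{14600}{4553}\right) - \frac{2}{1697}\right) + 44103 = \left(\frac{72858971}{27964526} - \frac{2}{1697}\right) + 44103 = \frac{123585744735}{47455800622} + 44103 = \frac{2093066760576801}{47455800622}$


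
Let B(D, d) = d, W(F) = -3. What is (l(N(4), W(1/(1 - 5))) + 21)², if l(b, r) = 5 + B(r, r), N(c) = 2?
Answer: 529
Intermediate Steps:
l(b, r) = 5 + r
(l(N(4), W(1/(1 - 5))) + 21)² = ((5 - 3) + 21)² = (2 + 21)² = 23² = 529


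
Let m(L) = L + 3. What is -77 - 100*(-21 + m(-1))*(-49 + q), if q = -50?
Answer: -188177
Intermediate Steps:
m(L) = 3 + L
-77 - 100*(-21 + m(-1))*(-49 + q) = -77 - 100*(-21 + (3 - 1))*(-49 - 50) = -77 - 100*(-21 + 2)*(-99) = -77 - (-1900)*(-99) = -77 - 100*1881 = -77 - 188100 = -188177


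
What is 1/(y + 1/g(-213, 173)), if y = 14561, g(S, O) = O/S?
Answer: 173/2518840 ≈ 6.8682e-5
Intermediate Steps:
1/(y + 1/g(-213, 173)) = 1/(14561 + 1/(173/(-213))) = 1/(14561 + 1/(173*(-1/213))) = 1/(14561 + 1/(-173/213)) = 1/(14561 - 213/173) = 1/(2518840/173) = 173/2518840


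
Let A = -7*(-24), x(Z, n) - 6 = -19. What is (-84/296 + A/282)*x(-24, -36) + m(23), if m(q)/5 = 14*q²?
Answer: 128776235/3478 ≈ 37026.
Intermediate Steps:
x(Z, n) = -13 (x(Z, n) = 6 - 19 = -13)
m(q) = 70*q² (m(q) = 5*(14*q²) = 70*q²)
A = 168
(-84/296 + A/282)*x(-24, -36) + m(23) = (-84/296 + 168/282)*(-13) + 70*23² = (-84*1/296 + 168*(1/282))*(-13) + 70*529 = (-21/74 + 28/47)*(-13) + 37030 = (1085/3478)*(-13) + 37030 = -14105/3478 + 37030 = 128776235/3478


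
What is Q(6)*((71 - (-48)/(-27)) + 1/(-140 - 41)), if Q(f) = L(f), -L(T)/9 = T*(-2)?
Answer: 1353048/181 ≈ 7475.4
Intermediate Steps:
L(T) = 18*T (L(T) = -9*T*(-2) = -(-18)*T = 18*T)
Q(f) = 18*f
Q(6)*((71 - (-48)/(-27)) + 1/(-140 - 41)) = (18*6)*((71 - (-48)/(-27)) + 1/(-140 - 41)) = 108*((71 - (-48)*(-1)/27) + 1/(-181)) = 108*((71 - 1*16/9) - 1/181) = 108*((71 - 16/9) - 1/181) = 108*(623/9 - 1/181) = 108*(112754/1629) = 1353048/181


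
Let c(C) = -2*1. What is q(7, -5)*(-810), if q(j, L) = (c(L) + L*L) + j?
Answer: -24300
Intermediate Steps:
c(C) = -2
q(j, L) = -2 + j + L² (q(j, L) = (-2 + L*L) + j = (-2 + L²) + j = -2 + j + L²)
q(7, -5)*(-810) = (-2 + 7 + (-5)²)*(-810) = (-2 + 7 + 25)*(-810) = 30*(-810) = -24300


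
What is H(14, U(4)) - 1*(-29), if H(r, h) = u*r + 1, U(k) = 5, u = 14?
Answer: 226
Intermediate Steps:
H(r, h) = 1 + 14*r (H(r, h) = 14*r + 1 = 1 + 14*r)
H(14, U(4)) - 1*(-29) = (1 + 14*14) - 1*(-29) = (1 + 196) + 29 = 197 + 29 = 226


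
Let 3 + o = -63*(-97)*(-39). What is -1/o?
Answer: 1/238332 ≈ 4.1958e-6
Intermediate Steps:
o = -238332 (o = -3 - 63*(-97)*(-39) = -3 + 6111*(-39) = -3 - 238329 = -238332)
-1/o = -1/(-238332) = -1*(-1/238332) = 1/238332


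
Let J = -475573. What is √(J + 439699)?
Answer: 3*I*√3986 ≈ 189.4*I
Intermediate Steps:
√(J + 439699) = √(-475573 + 439699) = √(-35874) = 3*I*√3986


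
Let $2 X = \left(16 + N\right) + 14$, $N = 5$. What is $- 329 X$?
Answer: $- \frac{11515}{2} \approx -5757.5$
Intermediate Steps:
$X = \frac{35}{2}$ ($X = \frac{\left(16 + 5\right) + 14}{2} = \frac{21 + 14}{2} = \frac{1}{2} \cdot 35 = \frac{35}{2} \approx 17.5$)
$- 329 X = \left(-329\right) \frac{35}{2} = - \frac{11515}{2}$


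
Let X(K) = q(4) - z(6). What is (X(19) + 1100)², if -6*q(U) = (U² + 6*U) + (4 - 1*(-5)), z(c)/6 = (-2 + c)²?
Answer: 35700625/36 ≈ 9.9168e+5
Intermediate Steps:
z(c) = 6*(-2 + c)²
q(U) = -3/2 - U - U²/6 (q(U) = -((U² + 6*U) + (4 - 1*(-5)))/6 = -((U² + 6*U) + (4 + 5))/6 = -((U² + 6*U) + 9)/6 = -(9 + U² + 6*U)/6 = -3/2 - U - U²/6)
X(K) = -625/6 (X(K) = (-3/2 - 1*4 - ⅙*4²) - 6*(-2 + 6)² = (-3/2 - 4 - ⅙*16) - 6*4² = (-3/2 - 4 - 8/3) - 6*16 = -49/6 - 1*96 = -49/6 - 96 = -625/6)
(X(19) + 1100)² = (-625/6 + 1100)² = (5975/6)² = 35700625/36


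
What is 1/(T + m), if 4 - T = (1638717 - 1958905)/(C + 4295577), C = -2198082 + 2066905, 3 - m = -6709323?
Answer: 1041100/6985083543047 ≈ 1.4905e-7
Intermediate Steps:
m = 6709326 (m = 3 - 1*(-6709323) = 3 + 6709323 = 6709326)
C = -131177
T = 4244447/1041100 (T = 4 - (1638717 - 1958905)/(-131177 + 4295577) = 4 - (-320188)/4164400 = 4 - 1*(-80047/1041100) = 4 + 80047/1041100 = 4244447/1041100 ≈ 4.0769)
1/(T + m) = 1/(4244447/1041100 + 6709326) = 1/(6985083543047/1041100) = 1041100/6985083543047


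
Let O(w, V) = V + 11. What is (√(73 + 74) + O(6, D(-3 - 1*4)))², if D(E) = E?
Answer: 163 + 56*√3 ≈ 259.99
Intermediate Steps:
O(w, V) = 11 + V
(√(73 + 74) + O(6, D(-3 - 1*4)))² = (√(73 + 74) + (11 + (-3 - 1*4)))² = (√147 + (11 + (-3 - 4)))² = (7*√3 + (11 - 7))² = (7*√3 + 4)² = (4 + 7*√3)²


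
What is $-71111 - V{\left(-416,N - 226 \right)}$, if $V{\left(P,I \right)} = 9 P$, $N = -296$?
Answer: $-67367$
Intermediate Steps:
$-71111 - V{\left(-416,N - 226 \right)} = -71111 - 9 \left(-416\right) = -71111 - -3744 = -71111 + 3744 = -67367$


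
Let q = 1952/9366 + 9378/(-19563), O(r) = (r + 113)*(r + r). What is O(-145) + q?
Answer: 283382908478/30537843 ≈ 9279.7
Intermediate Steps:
O(r) = 2*r*(113 + r) (O(r) = (113 + r)*(2*r) = 2*r*(113 + r))
q = -8274562/30537843 (q = 1952*(1/9366) + 9378*(-1/19563) = 976/4683 - 3126/6521 = -8274562/30537843 ≈ -0.27096)
O(-145) + q = 2*(-145)*(113 - 145) - 8274562/30537843 = 2*(-145)*(-32) - 8274562/30537843 = 9280 - 8274562/30537843 = 283382908478/30537843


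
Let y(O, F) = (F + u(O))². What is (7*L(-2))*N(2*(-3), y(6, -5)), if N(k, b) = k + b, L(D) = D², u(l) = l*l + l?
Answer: 38164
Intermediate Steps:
u(l) = l + l² (u(l) = l² + l = l + l²)
y(O, F) = (F + O*(1 + O))²
N(k, b) = b + k
(7*L(-2))*N(2*(-3), y(6, -5)) = (7*(-2)²)*((-5 + 6*(1 + 6))² + 2*(-3)) = (7*4)*((-5 + 6*7)² - 6) = 28*((-5 + 42)² - 6) = 28*(37² - 6) = 28*(1369 - 6) = 28*1363 = 38164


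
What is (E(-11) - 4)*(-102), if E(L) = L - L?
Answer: 408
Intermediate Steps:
E(L) = 0
(E(-11) - 4)*(-102) = (0 - 4)*(-102) = -4*(-102) = 408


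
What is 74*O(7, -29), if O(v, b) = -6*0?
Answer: 0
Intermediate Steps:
O(v, b) = 0
74*O(7, -29) = 74*0 = 0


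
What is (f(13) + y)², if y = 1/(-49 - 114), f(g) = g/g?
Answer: 26244/26569 ≈ 0.98777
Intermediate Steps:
f(g) = 1
y = -1/163 (y = 1/(-163) = -1/163 ≈ -0.0061350)
(f(13) + y)² = (1 - 1/163)² = (162/163)² = 26244/26569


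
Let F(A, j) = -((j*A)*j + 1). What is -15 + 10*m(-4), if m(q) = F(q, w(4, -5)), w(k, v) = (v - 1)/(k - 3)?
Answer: 1415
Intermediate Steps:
w(k, v) = (-1 + v)/(-3 + k)
F(A, j) = -1 - A*j² (F(A, j) = -((A*j)*j + 1) = -(A*j² + 1) = -(1 + A*j²) = -1 - A*j²)
m(q) = -1 - 36*q (m(q) = -1 - q*((-1 - 5)/(-3 + 4))² = -1 - q*(-6/1)² = -1 - q*(1*(-6))² = -1 - 1*q*(-6)² = -1 - 1*q*36 = -1 - 36*q)
-15 + 10*m(-4) = -15 + 10*(-1 - 36*(-4)) = -15 + 10*(-1 + 144) = -15 + 10*143 = -15 + 1430 = 1415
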